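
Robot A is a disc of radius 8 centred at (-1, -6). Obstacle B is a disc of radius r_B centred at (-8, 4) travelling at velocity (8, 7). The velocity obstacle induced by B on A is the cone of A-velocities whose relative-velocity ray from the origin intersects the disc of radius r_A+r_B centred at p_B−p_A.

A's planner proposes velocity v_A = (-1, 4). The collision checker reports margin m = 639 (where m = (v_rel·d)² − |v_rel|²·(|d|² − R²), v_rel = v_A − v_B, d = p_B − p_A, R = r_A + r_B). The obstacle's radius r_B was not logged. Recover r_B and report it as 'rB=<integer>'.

m = 639
d = (-7, 10);  v_rel = (-9, -3),  |v_rel|² = 90
v_rel×d = (-9)·(10) − (-3)·(-7) = -111
since m = R²·90 − (-111)²:  R² = (12321 + 639) / 90 = 144
R = √144 = 12  ⇒  r_B = 12 − 8 = 4

rB=4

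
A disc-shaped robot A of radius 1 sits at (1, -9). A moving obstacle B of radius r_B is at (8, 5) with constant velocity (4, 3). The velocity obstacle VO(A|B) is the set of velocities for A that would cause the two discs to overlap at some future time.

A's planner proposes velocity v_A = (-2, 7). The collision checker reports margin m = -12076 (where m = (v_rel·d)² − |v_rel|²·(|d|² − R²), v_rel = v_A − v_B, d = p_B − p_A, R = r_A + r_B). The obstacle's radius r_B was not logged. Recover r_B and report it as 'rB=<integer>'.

m = -12076
d = (7, 14);  v_rel = (-6, 4),  |v_rel|² = 52
v_rel×d = (-6)·(14) − (4)·(7) = -112
since m = R²·52 − (-112)²:  R² = (12544 + -12076) / 52 = 9
R = √9 = 3  ⇒  r_B = 3 − 1 = 2

rB=2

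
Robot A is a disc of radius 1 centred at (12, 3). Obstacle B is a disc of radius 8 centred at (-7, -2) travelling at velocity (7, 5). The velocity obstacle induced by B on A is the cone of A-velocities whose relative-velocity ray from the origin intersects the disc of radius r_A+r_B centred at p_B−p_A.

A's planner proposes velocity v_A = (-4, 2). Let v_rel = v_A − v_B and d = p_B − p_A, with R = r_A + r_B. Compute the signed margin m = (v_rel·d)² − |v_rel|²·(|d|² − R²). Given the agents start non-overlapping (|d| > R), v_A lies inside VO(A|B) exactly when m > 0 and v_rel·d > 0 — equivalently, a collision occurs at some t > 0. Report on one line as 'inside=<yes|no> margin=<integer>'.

d = (-19, -5),  |d|² = 386;  R = 1+8 = 9,  c = 386−9² = 305
v_rel = (-11, -3),  |v_rel|² = 130;  v_rel·d = (-11)·(-19) + (-3)·(-5) = 224
130·t² − 448·t + 305 = 0  ⇒  m = 224² − 130·305 = 10526
m = 10526 > 0,  v_rel·d = 224 > 0  ⇒  inside

inside=yes margin=10526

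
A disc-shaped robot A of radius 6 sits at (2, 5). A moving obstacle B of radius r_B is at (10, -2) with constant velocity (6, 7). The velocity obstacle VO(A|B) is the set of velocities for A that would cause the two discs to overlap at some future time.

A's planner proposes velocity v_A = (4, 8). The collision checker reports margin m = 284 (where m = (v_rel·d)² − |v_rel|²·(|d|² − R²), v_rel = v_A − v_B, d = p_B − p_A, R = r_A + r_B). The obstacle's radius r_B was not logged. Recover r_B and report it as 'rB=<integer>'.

m = 284
d = (8, -7);  v_rel = (-2, 1),  |v_rel|² = 5
v_rel×d = (-2)·(-7) − (1)·(8) = 6
since m = R²·5 − 6²:  R² = (36 + 284) / 5 = 64
R = √64 = 8  ⇒  r_B = 8 − 6 = 2

rB=2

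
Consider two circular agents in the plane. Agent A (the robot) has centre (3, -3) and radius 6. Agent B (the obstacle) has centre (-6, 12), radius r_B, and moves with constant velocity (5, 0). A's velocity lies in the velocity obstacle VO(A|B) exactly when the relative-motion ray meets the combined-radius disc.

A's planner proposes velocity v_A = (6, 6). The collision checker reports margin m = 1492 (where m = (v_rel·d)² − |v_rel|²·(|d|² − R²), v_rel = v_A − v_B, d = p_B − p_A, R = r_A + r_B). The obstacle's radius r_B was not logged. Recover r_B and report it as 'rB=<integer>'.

m = 1492
d = (-9, 15);  v_rel = (1, 6),  |v_rel|² = 37
v_rel×d = (1)·(15) − (6)·(-9) = 69
since m = R²·37 − 69²:  R² = (4761 + 1492) / 37 = 169
R = √169 = 13  ⇒  r_B = 13 − 6 = 7

rB=7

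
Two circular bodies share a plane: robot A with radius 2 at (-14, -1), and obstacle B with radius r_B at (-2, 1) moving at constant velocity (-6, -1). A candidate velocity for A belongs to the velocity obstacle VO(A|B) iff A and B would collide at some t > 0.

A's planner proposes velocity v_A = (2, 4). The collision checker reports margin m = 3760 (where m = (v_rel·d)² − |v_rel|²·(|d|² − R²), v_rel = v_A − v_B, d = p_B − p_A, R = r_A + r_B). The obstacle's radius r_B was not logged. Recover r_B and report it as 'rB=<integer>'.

m = 3760
d = (12, 2);  v_rel = (8, 5),  |v_rel|² = 89
v_rel×d = (8)·(2) − (5)·(12) = -44
since m = R²·89 − (-44)²:  R² = (1936 + 3760) / 89 = 64
R = √64 = 8  ⇒  r_B = 8 − 2 = 6

rB=6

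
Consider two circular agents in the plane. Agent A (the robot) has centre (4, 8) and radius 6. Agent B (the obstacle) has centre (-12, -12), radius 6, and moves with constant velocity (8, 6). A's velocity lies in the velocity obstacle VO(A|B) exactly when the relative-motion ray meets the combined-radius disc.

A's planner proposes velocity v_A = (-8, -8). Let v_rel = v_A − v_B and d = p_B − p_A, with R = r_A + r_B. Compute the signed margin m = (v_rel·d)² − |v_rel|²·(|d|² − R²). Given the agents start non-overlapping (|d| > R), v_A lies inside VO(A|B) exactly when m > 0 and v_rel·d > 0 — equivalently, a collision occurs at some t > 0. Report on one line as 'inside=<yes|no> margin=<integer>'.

d = (-16, -20),  |d|² = 656;  R = 6+6 = 12,  c = 656−12² = 512
v_rel = (-16, -14),  |v_rel|² = 452;  v_rel·d = (-16)·(-16) + (-14)·(-20) = 536
452·t² − 1072·t + 512 = 0  ⇒  m = 536² − 452·512 = 55872
m = 55872 > 0,  v_rel·d = 536 > 0  ⇒  inside

inside=yes margin=55872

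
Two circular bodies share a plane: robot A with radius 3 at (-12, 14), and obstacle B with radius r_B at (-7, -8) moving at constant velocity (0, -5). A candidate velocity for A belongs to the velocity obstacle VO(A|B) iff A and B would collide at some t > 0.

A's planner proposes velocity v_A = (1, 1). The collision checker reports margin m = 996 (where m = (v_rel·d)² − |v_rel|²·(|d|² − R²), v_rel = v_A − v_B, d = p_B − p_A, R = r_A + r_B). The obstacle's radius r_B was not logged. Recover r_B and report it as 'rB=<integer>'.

m = 996
d = (5, -22);  v_rel = (1, 6),  |v_rel|² = 37
v_rel×d = (1)·(-22) − (6)·(5) = -52
since m = R²·37 − (-52)²:  R² = (2704 + 996) / 37 = 100
R = √100 = 10  ⇒  r_B = 10 − 3 = 7

rB=7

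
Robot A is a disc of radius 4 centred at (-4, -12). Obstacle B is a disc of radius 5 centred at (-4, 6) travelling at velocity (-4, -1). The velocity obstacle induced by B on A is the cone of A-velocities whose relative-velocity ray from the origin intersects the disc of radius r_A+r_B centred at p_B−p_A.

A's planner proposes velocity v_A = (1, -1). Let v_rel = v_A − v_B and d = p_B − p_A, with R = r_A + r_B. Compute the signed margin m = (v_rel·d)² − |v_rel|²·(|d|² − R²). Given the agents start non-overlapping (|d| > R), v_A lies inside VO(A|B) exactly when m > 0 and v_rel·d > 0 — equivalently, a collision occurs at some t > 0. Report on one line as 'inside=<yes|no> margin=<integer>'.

d = (0, 18),  |d|² = 324;  R = 4+5 = 9,  c = 324−9² = 243
v_rel = (5, 0),  |v_rel|² = 25;  v_rel·d = (5)·(0) + (0)·(18) = 0
25·t² − 0·t + 243 = 0  ⇒  m = 0² − 25·243 = -6075
m = -6075 < 0,  v_rel·d = 0 = 0  ⇒  outside

inside=no margin=-6075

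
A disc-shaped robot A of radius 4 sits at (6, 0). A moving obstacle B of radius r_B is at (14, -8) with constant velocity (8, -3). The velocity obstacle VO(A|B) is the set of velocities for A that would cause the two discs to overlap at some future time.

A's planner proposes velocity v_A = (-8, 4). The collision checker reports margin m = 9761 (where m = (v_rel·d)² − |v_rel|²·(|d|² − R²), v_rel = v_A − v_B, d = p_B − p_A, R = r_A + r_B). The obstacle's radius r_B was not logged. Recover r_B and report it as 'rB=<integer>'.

m = 9761
d = (8, -8);  v_rel = (-16, 7),  |v_rel|² = 305
v_rel×d = (-16)·(-8) − (7)·(8) = 72
since m = R²·305 − 72²:  R² = (5184 + 9761) / 305 = 49
R = √49 = 7  ⇒  r_B = 7 − 4 = 3

rB=3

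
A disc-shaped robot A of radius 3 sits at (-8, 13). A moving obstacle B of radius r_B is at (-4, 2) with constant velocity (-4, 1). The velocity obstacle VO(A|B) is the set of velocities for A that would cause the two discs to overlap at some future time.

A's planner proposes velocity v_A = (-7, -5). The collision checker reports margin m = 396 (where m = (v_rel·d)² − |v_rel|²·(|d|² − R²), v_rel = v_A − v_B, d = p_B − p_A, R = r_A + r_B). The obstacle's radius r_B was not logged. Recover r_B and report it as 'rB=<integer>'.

m = 396
d = (4, -11);  v_rel = (-3, -6),  |v_rel|² = 45
v_rel×d = (-3)·(-11) − (-6)·(4) = 57
since m = R²·45 − 57²:  R² = (3249 + 396) / 45 = 81
R = √81 = 9  ⇒  r_B = 9 − 3 = 6

rB=6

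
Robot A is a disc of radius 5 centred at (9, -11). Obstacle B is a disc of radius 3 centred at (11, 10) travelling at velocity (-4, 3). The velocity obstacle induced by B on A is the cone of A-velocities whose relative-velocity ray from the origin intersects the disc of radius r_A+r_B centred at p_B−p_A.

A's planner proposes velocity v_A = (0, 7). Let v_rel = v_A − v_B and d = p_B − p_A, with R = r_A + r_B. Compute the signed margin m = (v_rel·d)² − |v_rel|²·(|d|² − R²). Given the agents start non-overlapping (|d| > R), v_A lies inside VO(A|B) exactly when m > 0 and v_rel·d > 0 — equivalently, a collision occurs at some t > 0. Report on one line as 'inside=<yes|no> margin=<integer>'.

d = (2, 21),  |d|² = 445;  R = 5+3 = 8,  c = 445−8² = 381
v_rel = (4, 4),  |v_rel|² = 32;  v_rel·d = (4)·(2) + (4)·(21) = 92
32·t² − 184·t + 381 = 0  ⇒  m = 92² − 32·381 = -3728
m = -3728 < 0,  v_rel·d = 92 > 0  ⇒  outside

inside=no margin=-3728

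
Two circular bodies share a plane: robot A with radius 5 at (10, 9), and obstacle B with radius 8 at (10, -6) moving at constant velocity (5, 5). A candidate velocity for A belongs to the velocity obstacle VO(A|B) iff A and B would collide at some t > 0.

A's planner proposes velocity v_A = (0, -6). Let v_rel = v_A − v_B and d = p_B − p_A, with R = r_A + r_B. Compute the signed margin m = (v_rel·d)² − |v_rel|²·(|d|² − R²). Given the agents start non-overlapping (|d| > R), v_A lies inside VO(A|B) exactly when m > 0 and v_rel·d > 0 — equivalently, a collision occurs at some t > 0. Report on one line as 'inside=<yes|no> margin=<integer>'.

d = (0, -15),  |d|² = 225;  R = 5+8 = 13,  c = 225−13² = 56
v_rel = (-5, -11),  |v_rel|² = 146;  v_rel·d = (-5)·(0) + (-11)·(-15) = 165
146·t² − 330·t + 56 = 0  ⇒  m = 165² − 146·56 = 19049
m = 19049 > 0,  v_rel·d = 165 > 0  ⇒  inside

inside=yes margin=19049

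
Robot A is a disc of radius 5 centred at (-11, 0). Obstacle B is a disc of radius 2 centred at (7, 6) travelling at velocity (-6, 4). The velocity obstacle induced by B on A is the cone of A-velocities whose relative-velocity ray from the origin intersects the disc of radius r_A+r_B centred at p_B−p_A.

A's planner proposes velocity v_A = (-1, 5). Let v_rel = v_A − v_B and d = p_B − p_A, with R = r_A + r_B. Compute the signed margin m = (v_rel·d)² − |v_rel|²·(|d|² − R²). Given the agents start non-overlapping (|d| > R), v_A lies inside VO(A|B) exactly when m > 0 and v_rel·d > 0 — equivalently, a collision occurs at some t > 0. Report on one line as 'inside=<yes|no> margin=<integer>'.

d = (18, 6),  |d|² = 360;  R = 5+2 = 7,  c = 360−7² = 311
v_rel = (5, 1),  |v_rel|² = 26;  v_rel·d = (5)·(18) + (1)·(6) = 96
26·t² − 192·t + 311 = 0  ⇒  m = 96² − 26·311 = 1130
m = 1130 > 0,  v_rel·d = 96 > 0  ⇒  inside

inside=yes margin=1130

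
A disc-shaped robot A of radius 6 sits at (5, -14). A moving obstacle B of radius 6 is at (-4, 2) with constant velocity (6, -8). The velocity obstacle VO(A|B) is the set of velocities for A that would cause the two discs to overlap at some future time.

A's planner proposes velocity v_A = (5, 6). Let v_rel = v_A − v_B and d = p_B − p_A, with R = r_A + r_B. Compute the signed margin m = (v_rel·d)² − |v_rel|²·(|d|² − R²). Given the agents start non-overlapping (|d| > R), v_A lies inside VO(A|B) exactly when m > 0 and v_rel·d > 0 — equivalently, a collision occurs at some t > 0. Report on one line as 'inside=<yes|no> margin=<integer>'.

d = (-9, 16),  |d|² = 337;  R = 6+6 = 12,  c = 337−12² = 193
v_rel = (-1, 14),  |v_rel|² = 197;  v_rel·d = (-1)·(-9) + (14)·(16) = 233
197·t² − 466·t + 193 = 0  ⇒  m = 233² − 197·193 = 16268
m = 16268 > 0,  v_rel·d = 233 > 0  ⇒  inside

inside=yes margin=16268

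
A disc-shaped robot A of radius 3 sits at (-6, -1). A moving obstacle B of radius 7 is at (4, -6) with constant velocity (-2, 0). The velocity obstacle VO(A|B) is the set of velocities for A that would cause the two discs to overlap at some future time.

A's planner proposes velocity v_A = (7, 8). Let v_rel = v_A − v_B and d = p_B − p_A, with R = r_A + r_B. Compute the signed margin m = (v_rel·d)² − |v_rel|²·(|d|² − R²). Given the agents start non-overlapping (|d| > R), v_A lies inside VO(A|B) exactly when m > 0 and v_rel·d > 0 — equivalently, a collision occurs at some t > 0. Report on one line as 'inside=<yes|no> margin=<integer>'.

d = (10, -5),  |d|² = 125;  R = 3+7 = 10,  c = 125−10² = 25
v_rel = (9, 8),  |v_rel|² = 145;  v_rel·d = (9)·(10) + (8)·(-5) = 50
145·t² − 100·t + 25 = 0  ⇒  m = 50² − 145·25 = -1125
m = -1125 < 0,  v_rel·d = 50 > 0  ⇒  outside

inside=no margin=-1125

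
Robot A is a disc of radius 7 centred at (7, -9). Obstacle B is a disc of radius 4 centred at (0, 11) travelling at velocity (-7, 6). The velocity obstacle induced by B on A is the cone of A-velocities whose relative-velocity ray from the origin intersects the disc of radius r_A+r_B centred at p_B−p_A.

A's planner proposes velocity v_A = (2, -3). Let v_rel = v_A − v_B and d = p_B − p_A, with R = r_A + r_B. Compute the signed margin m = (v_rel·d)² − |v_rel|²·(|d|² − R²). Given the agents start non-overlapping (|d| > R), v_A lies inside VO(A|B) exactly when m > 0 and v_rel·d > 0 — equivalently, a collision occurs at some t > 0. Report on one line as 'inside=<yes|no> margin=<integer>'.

d = (-7, 20),  |d|² = 449;  R = 7+4 = 11,  c = 449−11² = 328
v_rel = (9, -9),  |v_rel|² = 162;  v_rel·d = (9)·(-7) + (-9)·(20) = -243
162·t² + 486·t + 328 = 0  ⇒  m = (-243)² − 162·328 = 5913
m = 5913 > 0,  v_rel·d = -243 < 0  ⇒  outside

inside=no margin=5913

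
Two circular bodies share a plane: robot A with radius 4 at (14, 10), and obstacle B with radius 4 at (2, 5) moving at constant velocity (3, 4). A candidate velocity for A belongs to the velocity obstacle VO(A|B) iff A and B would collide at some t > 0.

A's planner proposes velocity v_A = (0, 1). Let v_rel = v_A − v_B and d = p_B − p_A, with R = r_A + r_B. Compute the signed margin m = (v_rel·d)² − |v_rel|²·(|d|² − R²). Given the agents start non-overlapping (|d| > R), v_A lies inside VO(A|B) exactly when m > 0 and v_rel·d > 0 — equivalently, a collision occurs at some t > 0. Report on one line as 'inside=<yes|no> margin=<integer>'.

d = (-12, -5),  |d|² = 169;  R = 4+4 = 8,  c = 169−8² = 105
v_rel = (-3, -3),  |v_rel|² = 18;  v_rel·d = (-3)·(-12) + (-3)·(-5) = 51
18·t² − 102·t + 105 = 0  ⇒  m = 51² − 18·105 = 711
m = 711 > 0,  v_rel·d = 51 > 0  ⇒  inside

inside=yes margin=711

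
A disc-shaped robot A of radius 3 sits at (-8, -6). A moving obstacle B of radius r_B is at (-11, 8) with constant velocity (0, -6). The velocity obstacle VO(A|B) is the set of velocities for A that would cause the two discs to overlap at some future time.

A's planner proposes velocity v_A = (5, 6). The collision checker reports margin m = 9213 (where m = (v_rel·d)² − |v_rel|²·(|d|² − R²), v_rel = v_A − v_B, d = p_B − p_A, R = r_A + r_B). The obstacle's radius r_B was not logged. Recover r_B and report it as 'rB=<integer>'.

m = 9213
d = (-3, 14);  v_rel = (5, 12),  |v_rel|² = 169
v_rel×d = (5)·(14) − (12)·(-3) = 106
since m = R²·169 − 106²:  R² = (11236 + 9213) / 169 = 121
R = √121 = 11  ⇒  r_B = 11 − 3 = 8

rB=8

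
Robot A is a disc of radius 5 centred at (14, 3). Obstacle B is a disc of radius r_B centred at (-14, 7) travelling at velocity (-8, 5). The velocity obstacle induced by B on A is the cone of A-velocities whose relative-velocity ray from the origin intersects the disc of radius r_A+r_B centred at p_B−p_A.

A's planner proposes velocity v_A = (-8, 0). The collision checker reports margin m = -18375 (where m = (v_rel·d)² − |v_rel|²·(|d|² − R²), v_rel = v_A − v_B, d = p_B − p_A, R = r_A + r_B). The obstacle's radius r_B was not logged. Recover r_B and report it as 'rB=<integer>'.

m = -18375
d = (-28, 4);  v_rel = (0, -5),  |v_rel|² = 25
v_rel×d = (0)·(4) − (-5)·(-28) = -140
since m = R²·25 − (-140)²:  R² = (19600 + -18375) / 25 = 49
R = √49 = 7  ⇒  r_B = 7 − 5 = 2

rB=2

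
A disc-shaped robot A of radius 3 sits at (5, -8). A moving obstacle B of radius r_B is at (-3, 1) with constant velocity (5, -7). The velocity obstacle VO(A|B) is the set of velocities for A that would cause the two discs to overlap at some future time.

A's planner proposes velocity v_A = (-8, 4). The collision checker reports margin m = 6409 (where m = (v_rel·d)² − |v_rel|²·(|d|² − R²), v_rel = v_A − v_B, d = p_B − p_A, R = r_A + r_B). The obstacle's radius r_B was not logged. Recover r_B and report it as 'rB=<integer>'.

m = 6409
d = (-8, 9);  v_rel = (-13, 11),  |v_rel|² = 290
v_rel×d = (-13)·(9) − (11)·(-8) = -29
since m = R²·290 − (-29)²:  R² = (841 + 6409) / 290 = 25
R = √25 = 5  ⇒  r_B = 5 − 3 = 2

rB=2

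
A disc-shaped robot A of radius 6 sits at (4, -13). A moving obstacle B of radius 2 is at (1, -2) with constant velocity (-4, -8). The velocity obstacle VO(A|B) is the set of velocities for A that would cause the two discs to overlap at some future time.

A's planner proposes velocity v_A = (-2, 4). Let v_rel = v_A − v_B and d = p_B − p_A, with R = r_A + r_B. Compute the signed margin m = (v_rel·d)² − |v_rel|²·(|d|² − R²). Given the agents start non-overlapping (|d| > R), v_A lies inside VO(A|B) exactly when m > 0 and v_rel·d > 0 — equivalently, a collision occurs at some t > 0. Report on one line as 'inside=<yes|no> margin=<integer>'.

d = (-3, 11),  |d|² = 130;  R = 6+2 = 8,  c = 130−8² = 66
v_rel = (2, 12),  |v_rel|² = 148;  v_rel·d = (2)·(-3) + (12)·(11) = 126
148·t² − 252·t + 66 = 0  ⇒  m = 126² − 148·66 = 6108
m = 6108 > 0,  v_rel·d = 126 > 0  ⇒  inside

inside=yes margin=6108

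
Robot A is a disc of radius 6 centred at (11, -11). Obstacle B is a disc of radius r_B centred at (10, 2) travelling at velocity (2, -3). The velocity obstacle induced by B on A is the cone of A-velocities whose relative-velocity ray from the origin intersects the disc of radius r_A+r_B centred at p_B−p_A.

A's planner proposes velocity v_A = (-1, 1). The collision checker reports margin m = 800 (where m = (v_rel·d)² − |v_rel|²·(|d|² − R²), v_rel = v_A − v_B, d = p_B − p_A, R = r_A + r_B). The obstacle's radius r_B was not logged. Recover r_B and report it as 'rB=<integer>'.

m = 800
d = (-1, 13);  v_rel = (-3, 4),  |v_rel|² = 25
v_rel×d = (-3)·(13) − (4)·(-1) = -35
since m = R²·25 − (-35)²:  R² = (1225 + 800) / 25 = 81
R = √81 = 9  ⇒  r_B = 9 − 6 = 3

rB=3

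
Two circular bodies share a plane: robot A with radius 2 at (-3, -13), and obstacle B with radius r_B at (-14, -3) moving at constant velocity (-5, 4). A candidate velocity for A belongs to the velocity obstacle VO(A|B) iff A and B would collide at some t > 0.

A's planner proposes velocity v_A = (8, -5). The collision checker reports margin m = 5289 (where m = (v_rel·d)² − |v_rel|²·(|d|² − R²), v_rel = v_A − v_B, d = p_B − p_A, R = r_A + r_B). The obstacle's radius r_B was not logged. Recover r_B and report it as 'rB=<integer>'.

m = 5289
d = (-11, 10);  v_rel = (13, -9),  |v_rel|² = 250
v_rel×d = (13)·(10) − (-9)·(-11) = 31
since m = R²·250 − 31²:  R² = (961 + 5289) / 250 = 25
R = √25 = 5  ⇒  r_B = 5 − 2 = 3

rB=3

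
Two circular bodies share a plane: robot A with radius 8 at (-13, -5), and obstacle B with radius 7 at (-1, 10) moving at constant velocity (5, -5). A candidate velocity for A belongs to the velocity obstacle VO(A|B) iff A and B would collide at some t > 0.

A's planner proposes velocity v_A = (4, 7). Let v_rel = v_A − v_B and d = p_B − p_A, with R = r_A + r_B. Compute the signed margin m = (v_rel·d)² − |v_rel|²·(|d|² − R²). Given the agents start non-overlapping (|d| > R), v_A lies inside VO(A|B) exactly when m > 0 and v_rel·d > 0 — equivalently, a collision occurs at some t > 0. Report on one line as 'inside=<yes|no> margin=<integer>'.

d = (12, 15),  |d|² = 369;  R = 8+7 = 15,  c = 369−15² = 144
v_rel = (-1, 12),  |v_rel|² = 145;  v_rel·d = (-1)·(12) + (12)·(15) = 168
145·t² − 336·t + 144 = 0  ⇒  m = 168² − 145·144 = 7344
m = 7344 > 0,  v_rel·d = 168 > 0  ⇒  inside

inside=yes margin=7344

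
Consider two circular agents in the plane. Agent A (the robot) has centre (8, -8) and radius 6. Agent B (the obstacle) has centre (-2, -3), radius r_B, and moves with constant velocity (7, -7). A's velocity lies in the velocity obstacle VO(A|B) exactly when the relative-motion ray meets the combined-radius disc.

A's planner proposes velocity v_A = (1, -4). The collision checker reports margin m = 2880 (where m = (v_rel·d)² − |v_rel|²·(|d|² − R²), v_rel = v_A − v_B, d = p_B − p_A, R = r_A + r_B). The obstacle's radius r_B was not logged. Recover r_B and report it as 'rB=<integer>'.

m = 2880
d = (-10, 5);  v_rel = (-6, 3),  |v_rel|² = 45
v_rel×d = (-6)·(5) − (3)·(-10) = 0
since m = R²·45 − 0²:  R² = (0 + 2880) / 45 = 64
R = √64 = 8  ⇒  r_B = 8 − 6 = 2

rB=2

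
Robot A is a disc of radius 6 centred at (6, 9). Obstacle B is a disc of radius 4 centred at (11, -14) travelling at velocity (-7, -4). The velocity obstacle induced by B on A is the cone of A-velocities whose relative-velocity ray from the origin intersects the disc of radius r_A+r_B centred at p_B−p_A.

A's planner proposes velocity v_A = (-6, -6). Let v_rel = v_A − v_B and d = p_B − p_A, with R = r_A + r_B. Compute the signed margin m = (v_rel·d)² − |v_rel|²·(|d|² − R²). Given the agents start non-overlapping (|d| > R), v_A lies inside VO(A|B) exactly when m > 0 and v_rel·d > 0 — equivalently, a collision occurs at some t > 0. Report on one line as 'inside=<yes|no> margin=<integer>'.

d = (5, -23),  |d|² = 554;  R = 6+4 = 10,  c = 554−10² = 454
v_rel = (1, -2),  |v_rel|² = 5;  v_rel·d = (1)·(5) + (-2)·(-23) = 51
5·t² − 102·t + 454 = 0  ⇒  m = 51² − 5·454 = 331
m = 331 > 0,  v_rel·d = 51 > 0  ⇒  inside

inside=yes margin=331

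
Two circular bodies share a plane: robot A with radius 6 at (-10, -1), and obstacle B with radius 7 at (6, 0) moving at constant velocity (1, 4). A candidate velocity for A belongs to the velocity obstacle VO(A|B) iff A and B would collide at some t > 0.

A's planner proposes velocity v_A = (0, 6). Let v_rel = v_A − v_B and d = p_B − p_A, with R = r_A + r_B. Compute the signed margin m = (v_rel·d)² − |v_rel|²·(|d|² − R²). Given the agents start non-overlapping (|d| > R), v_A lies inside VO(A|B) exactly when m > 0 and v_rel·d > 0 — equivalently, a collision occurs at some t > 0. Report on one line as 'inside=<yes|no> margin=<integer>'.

d = (16, 1),  |d|² = 257;  R = 6+7 = 13,  c = 257−13² = 88
v_rel = (-1, 2),  |v_rel|² = 5;  v_rel·d = (-1)·(16) + (2)·(1) = -14
5·t² + 28·t + 88 = 0  ⇒  m = (-14)² − 5·88 = -244
m = -244 < 0,  v_rel·d = -14 < 0  ⇒  outside

inside=no margin=-244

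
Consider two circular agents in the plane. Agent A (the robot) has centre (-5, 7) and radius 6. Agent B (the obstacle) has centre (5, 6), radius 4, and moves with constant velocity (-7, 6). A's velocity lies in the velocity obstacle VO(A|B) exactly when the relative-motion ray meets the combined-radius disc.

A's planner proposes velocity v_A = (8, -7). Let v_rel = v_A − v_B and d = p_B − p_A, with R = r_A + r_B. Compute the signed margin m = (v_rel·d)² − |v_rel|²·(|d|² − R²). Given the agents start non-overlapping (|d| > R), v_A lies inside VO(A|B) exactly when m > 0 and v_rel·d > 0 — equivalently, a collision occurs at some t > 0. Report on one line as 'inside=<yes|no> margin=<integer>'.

d = (10, -1),  |d|² = 101;  R = 6+4 = 10,  c = 101−10² = 1
v_rel = (15, -13),  |v_rel|² = 394;  v_rel·d = (15)·(10) + (-13)·(-1) = 163
394·t² − 326·t + 1 = 0  ⇒  m = 163² − 394·1 = 26175
m = 26175 > 0,  v_rel·d = 163 > 0  ⇒  inside

inside=yes margin=26175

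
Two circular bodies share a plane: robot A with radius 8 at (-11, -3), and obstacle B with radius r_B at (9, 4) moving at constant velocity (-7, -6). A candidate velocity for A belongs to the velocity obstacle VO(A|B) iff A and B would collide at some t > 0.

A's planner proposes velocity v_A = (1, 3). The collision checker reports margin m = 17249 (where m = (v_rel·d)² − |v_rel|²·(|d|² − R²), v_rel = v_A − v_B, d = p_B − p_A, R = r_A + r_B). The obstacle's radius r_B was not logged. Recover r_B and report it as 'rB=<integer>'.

m = 17249
d = (20, 7);  v_rel = (8, 9),  |v_rel|² = 145
v_rel×d = (8)·(7) − (9)·(20) = -124
since m = R²·145 − (-124)²:  R² = (15376 + 17249) / 145 = 225
R = √225 = 15  ⇒  r_B = 15 − 8 = 7

rB=7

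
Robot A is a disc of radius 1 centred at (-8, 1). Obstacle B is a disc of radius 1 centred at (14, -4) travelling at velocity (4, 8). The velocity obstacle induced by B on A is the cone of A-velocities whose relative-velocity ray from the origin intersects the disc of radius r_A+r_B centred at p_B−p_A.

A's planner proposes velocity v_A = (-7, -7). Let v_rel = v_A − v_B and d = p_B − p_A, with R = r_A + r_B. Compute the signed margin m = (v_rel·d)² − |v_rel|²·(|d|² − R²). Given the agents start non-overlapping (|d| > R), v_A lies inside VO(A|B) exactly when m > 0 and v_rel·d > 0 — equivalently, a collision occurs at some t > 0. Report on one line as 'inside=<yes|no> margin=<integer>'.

d = (22, -5),  |d|² = 509;  R = 1+1 = 2,  c = 509−2² = 505
v_rel = (-11, -15),  |v_rel|² = 346;  v_rel·d = (-11)·(22) + (-15)·(-5) = -167
346·t² + 334·t + 505 = 0  ⇒  m = (-167)² − 346·505 = -146841
m = -146841 < 0,  v_rel·d = -167 < 0  ⇒  outside

inside=no margin=-146841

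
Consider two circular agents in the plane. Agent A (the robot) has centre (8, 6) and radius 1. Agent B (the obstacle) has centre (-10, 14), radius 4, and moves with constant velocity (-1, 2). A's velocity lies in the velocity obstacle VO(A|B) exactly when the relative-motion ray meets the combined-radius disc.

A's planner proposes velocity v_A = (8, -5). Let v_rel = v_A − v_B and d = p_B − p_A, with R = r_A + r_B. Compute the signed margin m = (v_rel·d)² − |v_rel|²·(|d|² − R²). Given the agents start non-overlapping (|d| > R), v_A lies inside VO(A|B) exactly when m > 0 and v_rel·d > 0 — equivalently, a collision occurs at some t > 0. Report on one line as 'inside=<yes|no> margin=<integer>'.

d = (-18, 8),  |d|² = 388;  R = 1+4 = 5,  c = 388−5² = 363
v_rel = (9, -7),  |v_rel|² = 130;  v_rel·d = (9)·(-18) + (-7)·(8) = -218
130·t² + 436·t + 363 = 0  ⇒  m = (-218)² − 130·363 = 334
m = 334 > 0,  v_rel·d = -218 < 0  ⇒  outside

inside=no margin=334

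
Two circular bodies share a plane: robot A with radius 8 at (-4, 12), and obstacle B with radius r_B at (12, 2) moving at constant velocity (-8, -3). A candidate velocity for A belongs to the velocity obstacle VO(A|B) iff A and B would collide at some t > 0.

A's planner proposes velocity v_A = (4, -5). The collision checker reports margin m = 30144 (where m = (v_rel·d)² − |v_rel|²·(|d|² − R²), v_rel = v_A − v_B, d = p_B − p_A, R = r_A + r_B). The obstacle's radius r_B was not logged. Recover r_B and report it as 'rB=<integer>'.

m = 30144
d = (16, -10);  v_rel = (12, -2),  |v_rel|² = 148
v_rel×d = (12)·(-10) − (-2)·(16) = -88
since m = R²·148 − (-88)²:  R² = (7744 + 30144) / 148 = 256
R = √256 = 16  ⇒  r_B = 16 − 8 = 8

rB=8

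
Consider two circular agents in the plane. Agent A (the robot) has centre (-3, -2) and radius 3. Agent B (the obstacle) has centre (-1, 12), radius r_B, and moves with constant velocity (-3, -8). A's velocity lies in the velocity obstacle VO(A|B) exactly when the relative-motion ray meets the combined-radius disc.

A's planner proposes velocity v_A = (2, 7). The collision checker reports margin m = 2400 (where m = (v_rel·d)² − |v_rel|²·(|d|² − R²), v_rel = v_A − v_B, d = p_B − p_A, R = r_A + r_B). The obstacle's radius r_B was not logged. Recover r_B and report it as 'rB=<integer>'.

m = 2400
d = (2, 14);  v_rel = (5, 15),  |v_rel|² = 250
v_rel×d = (5)·(14) − (15)·(2) = 40
since m = R²·250 − 40²:  R² = (1600 + 2400) / 250 = 16
R = √16 = 4  ⇒  r_B = 4 − 3 = 1

rB=1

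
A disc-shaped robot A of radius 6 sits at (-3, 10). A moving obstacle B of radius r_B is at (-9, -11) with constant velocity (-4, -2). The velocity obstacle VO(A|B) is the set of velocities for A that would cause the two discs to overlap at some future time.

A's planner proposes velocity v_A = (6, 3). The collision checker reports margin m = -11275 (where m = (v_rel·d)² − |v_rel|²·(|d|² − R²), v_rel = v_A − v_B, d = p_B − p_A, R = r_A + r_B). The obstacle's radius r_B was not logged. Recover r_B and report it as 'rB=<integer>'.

m = -11275
d = (-6, -21);  v_rel = (10, 5),  |v_rel|² = 125
v_rel×d = (10)·(-21) − (5)·(-6) = -180
since m = R²·125 − (-180)²:  R² = (32400 + -11275) / 125 = 169
R = √169 = 13  ⇒  r_B = 13 − 6 = 7

rB=7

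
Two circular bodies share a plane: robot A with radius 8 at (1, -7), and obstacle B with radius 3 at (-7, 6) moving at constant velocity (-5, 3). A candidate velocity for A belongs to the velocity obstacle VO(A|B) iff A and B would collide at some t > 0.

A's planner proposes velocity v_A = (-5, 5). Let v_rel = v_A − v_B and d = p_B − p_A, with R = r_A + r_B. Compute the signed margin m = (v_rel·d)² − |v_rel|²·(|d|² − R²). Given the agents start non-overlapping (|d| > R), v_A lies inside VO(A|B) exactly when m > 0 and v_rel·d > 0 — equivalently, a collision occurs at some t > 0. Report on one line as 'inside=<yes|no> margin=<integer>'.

d = (-8, 13),  |d|² = 233;  R = 8+3 = 11,  c = 233−11² = 112
v_rel = (0, 2),  |v_rel|² = 4;  v_rel·d = (0)·(-8) + (2)·(13) = 26
4·t² − 52·t + 112 = 0  ⇒  m = 26² − 4·112 = 228
m = 228 > 0,  v_rel·d = 26 > 0  ⇒  inside

inside=yes margin=228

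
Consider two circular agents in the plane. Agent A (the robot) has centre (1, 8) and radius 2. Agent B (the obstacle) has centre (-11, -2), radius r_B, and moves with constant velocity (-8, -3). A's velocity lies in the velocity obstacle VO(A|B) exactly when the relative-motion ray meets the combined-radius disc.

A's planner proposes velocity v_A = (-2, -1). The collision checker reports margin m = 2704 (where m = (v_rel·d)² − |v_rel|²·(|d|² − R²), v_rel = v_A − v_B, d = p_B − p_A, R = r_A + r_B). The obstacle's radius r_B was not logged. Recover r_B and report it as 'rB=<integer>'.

m = 2704
d = (-12, -10);  v_rel = (6, 2),  |v_rel|² = 40
v_rel×d = (6)·(-10) − (2)·(-12) = -36
since m = R²·40 − (-36)²:  R² = (1296 + 2704) / 40 = 100
R = √100 = 10  ⇒  r_B = 10 − 2 = 8

rB=8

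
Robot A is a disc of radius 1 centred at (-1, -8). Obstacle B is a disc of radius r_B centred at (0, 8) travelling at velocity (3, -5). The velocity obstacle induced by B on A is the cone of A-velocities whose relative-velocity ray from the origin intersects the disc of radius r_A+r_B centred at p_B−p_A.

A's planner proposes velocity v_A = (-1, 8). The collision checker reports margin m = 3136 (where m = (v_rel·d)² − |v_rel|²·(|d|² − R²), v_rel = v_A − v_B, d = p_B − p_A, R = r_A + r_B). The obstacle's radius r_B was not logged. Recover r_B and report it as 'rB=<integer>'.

m = 3136
d = (1, 16);  v_rel = (-4, 13),  |v_rel|² = 185
v_rel×d = (-4)·(16) − (13)·(1) = -77
since m = R²·185 − (-77)²:  R² = (5929 + 3136) / 185 = 49
R = √49 = 7  ⇒  r_B = 7 − 1 = 6

rB=6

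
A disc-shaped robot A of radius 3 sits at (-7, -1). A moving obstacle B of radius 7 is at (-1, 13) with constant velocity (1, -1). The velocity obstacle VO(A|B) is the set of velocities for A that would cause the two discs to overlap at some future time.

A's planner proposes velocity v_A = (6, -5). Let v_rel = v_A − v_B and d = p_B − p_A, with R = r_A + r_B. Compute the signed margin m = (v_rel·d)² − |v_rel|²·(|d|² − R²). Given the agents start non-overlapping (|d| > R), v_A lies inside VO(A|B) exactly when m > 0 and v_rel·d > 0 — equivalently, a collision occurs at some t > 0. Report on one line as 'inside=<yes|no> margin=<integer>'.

d = (6, 14),  |d|² = 232;  R = 3+7 = 10,  c = 232−10² = 132
v_rel = (5, -4),  |v_rel|² = 41;  v_rel·d = (5)·(6) + (-4)·(14) = -26
41·t² + 52·t + 132 = 0  ⇒  m = (-26)² − 41·132 = -4736
m = -4736 < 0,  v_rel·d = -26 < 0  ⇒  outside

inside=no margin=-4736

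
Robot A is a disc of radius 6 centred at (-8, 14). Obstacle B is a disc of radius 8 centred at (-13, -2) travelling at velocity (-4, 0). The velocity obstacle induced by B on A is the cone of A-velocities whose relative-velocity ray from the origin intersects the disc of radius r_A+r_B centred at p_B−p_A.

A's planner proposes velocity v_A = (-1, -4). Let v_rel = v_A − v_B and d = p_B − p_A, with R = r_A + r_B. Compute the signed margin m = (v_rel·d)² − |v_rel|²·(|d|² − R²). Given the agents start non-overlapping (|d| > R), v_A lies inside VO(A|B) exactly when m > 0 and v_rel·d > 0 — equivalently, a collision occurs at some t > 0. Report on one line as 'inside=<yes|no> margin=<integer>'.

d = (-5, -16),  |d|² = 281;  R = 6+8 = 14,  c = 281−14² = 85
v_rel = (3, -4),  |v_rel|² = 25;  v_rel·d = (3)·(-5) + (-4)·(-16) = 49
25·t² − 98·t + 85 = 0  ⇒  m = 49² − 25·85 = 276
m = 276 > 0,  v_rel·d = 49 > 0  ⇒  inside

inside=yes margin=276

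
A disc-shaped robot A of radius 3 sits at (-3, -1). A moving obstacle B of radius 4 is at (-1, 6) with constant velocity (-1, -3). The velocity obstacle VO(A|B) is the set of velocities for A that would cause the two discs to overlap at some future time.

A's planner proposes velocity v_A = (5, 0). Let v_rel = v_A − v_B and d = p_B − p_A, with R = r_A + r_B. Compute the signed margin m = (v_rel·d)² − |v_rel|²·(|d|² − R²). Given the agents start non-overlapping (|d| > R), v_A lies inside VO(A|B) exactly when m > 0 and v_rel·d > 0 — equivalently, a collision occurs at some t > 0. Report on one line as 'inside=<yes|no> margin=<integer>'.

d = (2, 7),  |d|² = 53;  R = 3+4 = 7,  c = 53−7² = 4
v_rel = (6, 3),  |v_rel|² = 45;  v_rel·d = (6)·(2) + (3)·(7) = 33
45·t² − 66·t + 4 = 0  ⇒  m = 33² − 45·4 = 909
m = 909 > 0,  v_rel·d = 33 > 0  ⇒  inside

inside=yes margin=909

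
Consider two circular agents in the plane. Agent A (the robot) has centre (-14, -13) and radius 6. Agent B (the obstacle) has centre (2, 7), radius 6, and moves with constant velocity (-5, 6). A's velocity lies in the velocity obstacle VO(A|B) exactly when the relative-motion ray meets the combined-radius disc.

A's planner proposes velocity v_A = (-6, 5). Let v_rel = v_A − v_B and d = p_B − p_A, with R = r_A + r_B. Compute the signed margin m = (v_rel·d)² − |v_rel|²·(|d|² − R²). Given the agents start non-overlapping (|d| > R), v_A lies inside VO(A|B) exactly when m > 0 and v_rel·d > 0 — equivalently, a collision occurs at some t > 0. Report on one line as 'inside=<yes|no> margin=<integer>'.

d = (16, 20),  |d|² = 656;  R = 6+6 = 12,  c = 656−12² = 512
v_rel = (-1, -1),  |v_rel|² = 2;  v_rel·d = (-1)·(16) + (-1)·(20) = -36
2·t² + 72·t + 512 = 0  ⇒  m = (-36)² − 2·512 = 272
m = 272 > 0,  v_rel·d = -36 < 0  ⇒  outside

inside=no margin=272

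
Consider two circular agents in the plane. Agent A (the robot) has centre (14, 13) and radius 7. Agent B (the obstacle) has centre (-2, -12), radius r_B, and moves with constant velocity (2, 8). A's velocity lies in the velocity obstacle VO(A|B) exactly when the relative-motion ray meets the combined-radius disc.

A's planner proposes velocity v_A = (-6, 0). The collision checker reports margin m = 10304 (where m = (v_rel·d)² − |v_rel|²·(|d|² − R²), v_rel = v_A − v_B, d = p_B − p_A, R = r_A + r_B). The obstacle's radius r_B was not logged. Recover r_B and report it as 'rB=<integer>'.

m = 10304
d = (-16, -25);  v_rel = (-8, -8),  |v_rel|² = 128
v_rel×d = (-8)·(-25) − (-8)·(-16) = 72
since m = R²·128 − 72²:  R² = (5184 + 10304) / 128 = 121
R = √121 = 11  ⇒  r_B = 11 − 7 = 4

rB=4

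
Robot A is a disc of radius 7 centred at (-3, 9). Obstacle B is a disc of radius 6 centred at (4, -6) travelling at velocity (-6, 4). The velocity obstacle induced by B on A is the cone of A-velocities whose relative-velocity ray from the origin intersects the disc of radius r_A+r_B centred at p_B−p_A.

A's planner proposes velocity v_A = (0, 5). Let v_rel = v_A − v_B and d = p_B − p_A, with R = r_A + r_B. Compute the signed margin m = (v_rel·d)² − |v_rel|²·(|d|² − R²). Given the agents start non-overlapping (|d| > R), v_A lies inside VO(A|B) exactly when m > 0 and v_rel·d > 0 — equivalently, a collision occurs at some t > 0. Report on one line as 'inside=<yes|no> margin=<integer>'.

d = (7, -15),  |d|² = 274;  R = 7+6 = 13,  c = 274−13² = 105
v_rel = (6, 1),  |v_rel|² = 37;  v_rel·d = (6)·(7) + (1)·(-15) = 27
37·t² − 54·t + 105 = 0  ⇒  m = 27² − 37·105 = -3156
m = -3156 < 0,  v_rel·d = 27 > 0  ⇒  outside

inside=no margin=-3156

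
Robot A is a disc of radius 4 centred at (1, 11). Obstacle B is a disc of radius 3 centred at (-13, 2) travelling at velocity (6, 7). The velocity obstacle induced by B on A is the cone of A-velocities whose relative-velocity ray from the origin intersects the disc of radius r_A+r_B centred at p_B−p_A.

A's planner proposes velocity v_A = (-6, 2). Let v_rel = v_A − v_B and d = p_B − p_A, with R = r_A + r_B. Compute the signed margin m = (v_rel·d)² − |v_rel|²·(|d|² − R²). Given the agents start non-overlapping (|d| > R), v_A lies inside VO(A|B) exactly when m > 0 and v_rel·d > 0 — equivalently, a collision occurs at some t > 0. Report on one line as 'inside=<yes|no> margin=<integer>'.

d = (-14, -9),  |d|² = 277;  R = 4+3 = 7,  c = 277−7² = 228
v_rel = (-12, -5),  |v_rel|² = 169;  v_rel·d = (-12)·(-14) + (-5)·(-9) = 213
169·t² − 426·t + 228 = 0  ⇒  m = 213² − 169·228 = 6837
m = 6837 > 0,  v_rel·d = 213 > 0  ⇒  inside

inside=yes margin=6837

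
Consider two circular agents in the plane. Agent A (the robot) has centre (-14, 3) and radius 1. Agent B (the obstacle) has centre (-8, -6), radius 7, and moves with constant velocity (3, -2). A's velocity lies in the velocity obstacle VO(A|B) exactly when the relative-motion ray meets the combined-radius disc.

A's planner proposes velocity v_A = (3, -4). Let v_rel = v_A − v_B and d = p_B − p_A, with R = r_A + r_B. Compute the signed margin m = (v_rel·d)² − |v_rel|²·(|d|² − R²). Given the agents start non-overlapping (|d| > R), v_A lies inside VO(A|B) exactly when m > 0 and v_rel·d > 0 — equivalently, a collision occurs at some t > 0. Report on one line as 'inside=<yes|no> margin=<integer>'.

d = (6, -9),  |d|² = 117;  R = 1+7 = 8,  c = 117−8² = 53
v_rel = (0, -2),  |v_rel|² = 4;  v_rel·d = (0)·(6) + (-2)·(-9) = 18
4·t² − 36·t + 53 = 0  ⇒  m = 18² − 4·53 = 112
m = 112 > 0,  v_rel·d = 18 > 0  ⇒  inside

inside=yes margin=112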